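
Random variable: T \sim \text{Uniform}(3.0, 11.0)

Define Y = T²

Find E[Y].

Using E[X²] = Var(X) + (E[X])²:
E[T] = 7
Var(T) = (11 - 3)^2/12 = 5.3333333
E[T²] = 5.3333333 + 7² = 5.3333333 + 49 = 54.333333

54.333333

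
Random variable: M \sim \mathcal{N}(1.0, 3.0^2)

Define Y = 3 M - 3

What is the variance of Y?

For Y = aM + b: Var(Y) = a² * Var(M)
Var(M) = 3.0^2 = 9
Var(Y) = 3² * 9 = 9 * 9 = 81

81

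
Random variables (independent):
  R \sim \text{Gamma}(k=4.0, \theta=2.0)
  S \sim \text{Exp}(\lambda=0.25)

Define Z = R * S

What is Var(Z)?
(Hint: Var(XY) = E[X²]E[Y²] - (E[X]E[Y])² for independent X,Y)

Var(XY) = E[X²]E[Y²] - (E[X]E[Y])²
E[R] = 8, Var(R) = 16
E[S] = 4, Var(S) = 16
E[R²] = 16 + 8² = 80
E[S²] = 16 + 4² = 32
Var(Z) = 80*32 - (8*4)²
= 2560 - 1024 = 1536

1536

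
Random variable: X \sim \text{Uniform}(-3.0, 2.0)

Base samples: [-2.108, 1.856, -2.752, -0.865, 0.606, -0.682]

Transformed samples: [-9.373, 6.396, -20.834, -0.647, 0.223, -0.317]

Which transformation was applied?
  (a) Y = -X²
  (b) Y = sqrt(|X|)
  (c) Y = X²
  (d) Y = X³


Checking option (d) Y = X³:
  X = -2.108 -> Y = -9.373 ✓
  X = 1.856 -> Y = 6.396 ✓
  X = -2.752 -> Y = -20.834 ✓
All samples match this transformation.

(d) X³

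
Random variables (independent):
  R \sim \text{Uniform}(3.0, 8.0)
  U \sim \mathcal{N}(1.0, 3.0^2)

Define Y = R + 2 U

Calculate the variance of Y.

For independent RVs: Var(aX + bY) = a²Var(X) + b²Var(Y)
Var(R) = 2.0833333
Var(U) = 9
Var(Y) = 1²*2.0833333 + 2²*9
= 1*2.0833333 + 4*9 = 38.083333

38.083333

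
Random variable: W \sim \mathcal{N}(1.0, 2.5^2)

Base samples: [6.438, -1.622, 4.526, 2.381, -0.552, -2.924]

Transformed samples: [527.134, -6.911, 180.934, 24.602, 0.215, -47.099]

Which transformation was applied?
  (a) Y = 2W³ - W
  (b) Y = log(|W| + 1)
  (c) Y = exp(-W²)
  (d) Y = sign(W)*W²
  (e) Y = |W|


Checking option (a) Y = 2W³ - W:
  W = 6.438 -> Y = 527.134 ✓
  W = -1.622 -> Y = -6.911 ✓
  W = 4.526 -> Y = 180.934 ✓
All samples match this transformation.

(a) 2W³ - W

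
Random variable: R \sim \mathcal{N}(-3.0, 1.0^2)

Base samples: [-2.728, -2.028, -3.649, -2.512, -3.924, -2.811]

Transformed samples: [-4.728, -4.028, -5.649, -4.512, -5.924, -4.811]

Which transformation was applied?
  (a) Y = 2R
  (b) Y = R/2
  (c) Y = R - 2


Checking option (c) Y = R - 2:
  R = -2.728 -> Y = -4.728 ✓
  R = -2.028 -> Y = -4.028 ✓
  R = -3.649 -> Y = -5.649 ✓
All samples match this transformation.

(c) R - 2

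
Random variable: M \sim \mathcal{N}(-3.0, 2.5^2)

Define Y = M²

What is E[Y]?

E[M²] = Var(M) + (E[M])² = 6.25 + 9 = 15.25

15.25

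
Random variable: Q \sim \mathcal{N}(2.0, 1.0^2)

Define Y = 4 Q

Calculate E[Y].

For Y = 4Q:
E[Y] = 4 * E[Q]
E[Q] = 2.0 = 2
E[Y] = 4 * 2 = 8

8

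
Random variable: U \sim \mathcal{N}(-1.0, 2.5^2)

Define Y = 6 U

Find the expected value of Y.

For Y = 6U:
E[Y] = 6 * E[U]
E[U] = -1.0 = -1
E[Y] = 6 * (-1) = -6

-6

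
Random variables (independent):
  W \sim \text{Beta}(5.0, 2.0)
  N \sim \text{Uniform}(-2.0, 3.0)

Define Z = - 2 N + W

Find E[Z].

E[Z] = 1*E[W] - 2*E[N]
E[W] = 0.71428571
E[N] = 0.5
E[Z] = 1*0.71428571 - 2*0.5 = -0.28571429

-0.28571429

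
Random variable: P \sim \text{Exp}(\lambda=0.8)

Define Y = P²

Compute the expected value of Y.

Using E[X²] = Var(X) + (E[X])²:
E[P] = 1.25
Var(P) = 1/0.8^2 = 1.5625
E[P²] = 1.5625 + 1.25² = 1.5625 + 1.5625 = 3.125

3.125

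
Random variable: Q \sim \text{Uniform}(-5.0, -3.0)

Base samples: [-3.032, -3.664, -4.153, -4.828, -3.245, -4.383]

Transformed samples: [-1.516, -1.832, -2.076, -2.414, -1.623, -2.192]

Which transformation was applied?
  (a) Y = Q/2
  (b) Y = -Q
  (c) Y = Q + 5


Checking option (a) Y = Q/2:
  Q = -3.032 -> Y = -1.516 ✓
  Q = -3.664 -> Y = -1.832 ✓
  Q = -4.153 -> Y = -2.076 ✓
All samples match this transformation.

(a) Q/2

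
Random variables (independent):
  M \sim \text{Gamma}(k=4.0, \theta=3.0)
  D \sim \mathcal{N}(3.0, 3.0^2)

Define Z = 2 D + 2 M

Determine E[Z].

E[Z] = 2*E[M] + 2*E[D]
E[M] = 12
E[D] = 3
E[Z] = 2*12 + 2*3 = 30

30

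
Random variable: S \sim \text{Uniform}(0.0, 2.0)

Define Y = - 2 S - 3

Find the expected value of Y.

For Y = -2S - 3:
E[Y] = -2 * E[S] - 3
E[S] = (0 + 2)/2 = 1
E[Y] = -2 * 1 - 3 = -5

-5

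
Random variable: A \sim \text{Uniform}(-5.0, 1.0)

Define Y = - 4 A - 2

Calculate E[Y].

For Y = -4A - 2:
E[Y] = -4 * E[A] - 2
E[A] = (-5 + 1)/2 = -2
E[Y] = -4 * (-2) - 2 = 6

6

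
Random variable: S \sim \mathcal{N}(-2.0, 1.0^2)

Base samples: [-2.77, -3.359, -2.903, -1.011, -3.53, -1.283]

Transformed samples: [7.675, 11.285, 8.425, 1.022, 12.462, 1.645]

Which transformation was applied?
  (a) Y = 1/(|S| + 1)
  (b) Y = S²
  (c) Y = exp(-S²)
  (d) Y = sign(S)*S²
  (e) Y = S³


Checking option (b) Y = S²:
  S = -2.77 -> Y = 7.675 ✓
  S = -3.359 -> Y = 11.285 ✓
  S = -2.903 -> Y = 8.425 ✓
All samples match this transformation.

(b) S²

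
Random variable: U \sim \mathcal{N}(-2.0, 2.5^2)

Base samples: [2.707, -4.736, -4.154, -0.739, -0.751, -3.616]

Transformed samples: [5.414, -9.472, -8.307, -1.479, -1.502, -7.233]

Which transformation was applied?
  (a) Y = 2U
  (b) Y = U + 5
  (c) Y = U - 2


Checking option (a) Y = 2U:
  U = 2.707 -> Y = 5.414 ✓
  U = -4.736 -> Y = -9.472 ✓
  U = -4.154 -> Y = -8.307 ✓
All samples match this transformation.

(a) 2U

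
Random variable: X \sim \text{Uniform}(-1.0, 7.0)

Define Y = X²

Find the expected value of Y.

Using E[X²] = Var(X) + (E[X])²:
E[X] = 3
Var(X) = (7 + 1)^2/12 = 5.3333333
E[X²] = 5.3333333 + 3² = 5.3333333 + 9 = 14.333333

14.333333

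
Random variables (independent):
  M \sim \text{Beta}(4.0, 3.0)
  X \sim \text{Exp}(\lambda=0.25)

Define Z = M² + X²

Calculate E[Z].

E[Z] = E[M²] + E[X²]
E[M²] = Var(M) + E[M]² = 0.030612245 + 0.32653061 = 0.35714286
E[X²] = Var(X) + E[X]² = 16 + 16 = 32
E[Z] = 0.35714286 + 32 = 32.357143

32.357143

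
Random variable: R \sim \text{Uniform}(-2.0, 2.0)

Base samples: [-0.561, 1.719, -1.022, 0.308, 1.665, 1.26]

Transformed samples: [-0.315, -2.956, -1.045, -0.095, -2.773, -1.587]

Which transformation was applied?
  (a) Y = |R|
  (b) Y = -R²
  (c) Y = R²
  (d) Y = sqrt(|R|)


Checking option (b) Y = -R²:
  R = -0.561 -> Y = -0.315 ✓
  R = 1.719 -> Y = -2.956 ✓
  R = -1.022 -> Y = -1.045 ✓
All samples match this transformation.

(b) -R²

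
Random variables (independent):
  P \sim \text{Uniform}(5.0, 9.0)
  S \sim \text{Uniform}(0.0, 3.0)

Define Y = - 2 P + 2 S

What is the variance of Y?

For independent RVs: Var(aX + bY) = a²Var(X) + b²Var(Y)
Var(P) = 1.3333333
Var(S) = 0.75
Var(Y) = (-2)²*1.3333333 + 2²*0.75
= 4*1.3333333 + 4*0.75 = 8.3333333

8.3333333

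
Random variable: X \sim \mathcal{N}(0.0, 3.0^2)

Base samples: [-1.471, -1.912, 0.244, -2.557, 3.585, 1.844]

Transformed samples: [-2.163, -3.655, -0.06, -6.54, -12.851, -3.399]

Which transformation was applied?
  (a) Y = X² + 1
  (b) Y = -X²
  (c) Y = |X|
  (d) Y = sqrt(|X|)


Checking option (b) Y = -X²:
  X = -1.471 -> Y = -2.163 ✓
  X = -1.912 -> Y = -3.655 ✓
  X = 0.244 -> Y = -0.06 ✓
All samples match this transformation.

(b) -X²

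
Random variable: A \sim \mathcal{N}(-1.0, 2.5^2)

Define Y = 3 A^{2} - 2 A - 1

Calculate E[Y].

E[Y] = 3*E[A²] - 2*E[A] - 1
E[A] = -1
E[A²] = Var(A) + (E[A])² = 6.25 + 1 = 7.25
E[Y] = 3*7.25 - 2*(-1) - 1 = 22.75

22.75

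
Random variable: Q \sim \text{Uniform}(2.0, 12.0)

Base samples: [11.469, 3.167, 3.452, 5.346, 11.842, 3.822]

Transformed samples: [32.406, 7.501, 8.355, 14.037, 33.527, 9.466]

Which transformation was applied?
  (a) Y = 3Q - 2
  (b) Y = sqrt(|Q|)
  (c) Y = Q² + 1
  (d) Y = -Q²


Checking option (a) Y = 3Q - 2:
  Q = 11.469 -> Y = 32.406 ✓
  Q = 3.167 -> Y = 7.501 ✓
  Q = 3.452 -> Y = 8.355 ✓
All samples match this transformation.

(a) 3Q - 2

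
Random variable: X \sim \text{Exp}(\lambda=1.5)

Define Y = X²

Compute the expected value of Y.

Using E[X²] = Var(X) + (E[X])²:
E[X] = 0.66666667
Var(X) = 1/1.5^2 = 0.44444444
E[X²] = 0.44444444 + 0.66666667² = 0.44444444 + 0.44444444 = 0.88888889

0.88888889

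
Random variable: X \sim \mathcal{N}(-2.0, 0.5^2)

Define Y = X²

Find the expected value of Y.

E[X²] = Var(X) + (E[X])² = 0.25 + 4 = 4.25

4.25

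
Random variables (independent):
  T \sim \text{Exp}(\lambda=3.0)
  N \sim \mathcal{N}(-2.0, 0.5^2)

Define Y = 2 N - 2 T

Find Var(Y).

For independent RVs: Var(aX + bY) = a²Var(X) + b²Var(Y)
Var(T) = 0.11111111
Var(N) = 0.25
Var(Y) = (-2)²*0.11111111 + 2²*0.25
= 4*0.11111111 + 4*0.25 = 1.4444444

1.4444444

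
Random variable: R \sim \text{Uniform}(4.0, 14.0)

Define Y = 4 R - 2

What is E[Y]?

For Y = 4R - 2:
E[Y] = 4 * E[R] - 2
E[R] = (4 + 14)/2 = 9
E[Y] = 4 * 9 - 2 = 34

34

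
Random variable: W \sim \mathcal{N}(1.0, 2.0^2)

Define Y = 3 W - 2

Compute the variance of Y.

For Y = aW + b: Var(Y) = a² * Var(W)
Var(W) = 2.0^2 = 4
Var(Y) = 3² * 4 = 9 * 4 = 36

36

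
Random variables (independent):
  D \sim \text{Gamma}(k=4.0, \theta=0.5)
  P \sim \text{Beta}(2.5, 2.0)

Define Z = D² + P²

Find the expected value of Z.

E[Z] = E[D²] + E[P²]
E[D²] = Var(D) + E[D]² = 1 + 4 = 5
E[P²] = Var(P) + E[P]² = 0.044893378 + 0.30864198 = 0.35353535
E[Z] = 5 + 0.35353535 = 5.3535354

5.3535354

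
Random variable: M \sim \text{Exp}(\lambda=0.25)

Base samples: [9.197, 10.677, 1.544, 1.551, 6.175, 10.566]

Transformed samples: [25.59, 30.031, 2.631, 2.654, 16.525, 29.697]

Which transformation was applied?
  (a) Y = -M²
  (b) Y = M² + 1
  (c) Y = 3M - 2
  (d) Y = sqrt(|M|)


Checking option (c) Y = 3M - 2:
  M = 9.197 -> Y = 25.59 ✓
  M = 10.677 -> Y = 30.031 ✓
  M = 1.544 -> Y = 2.631 ✓
All samples match this transformation.

(c) 3M - 2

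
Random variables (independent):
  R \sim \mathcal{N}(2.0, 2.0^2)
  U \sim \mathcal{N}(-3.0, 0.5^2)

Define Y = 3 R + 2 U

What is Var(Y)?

For independent RVs: Var(aX + bY) = a²Var(X) + b²Var(Y)
Var(R) = 4
Var(U) = 0.25
Var(Y) = 3²*4 + 2²*0.25
= 9*4 + 4*0.25 = 37

37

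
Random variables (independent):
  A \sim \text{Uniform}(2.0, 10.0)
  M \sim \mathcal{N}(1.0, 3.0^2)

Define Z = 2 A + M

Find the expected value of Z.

E[Z] = 2*E[A] + 1*E[M]
E[A] = 6
E[M] = 1
E[Z] = 2*6 + 1*1 = 13

13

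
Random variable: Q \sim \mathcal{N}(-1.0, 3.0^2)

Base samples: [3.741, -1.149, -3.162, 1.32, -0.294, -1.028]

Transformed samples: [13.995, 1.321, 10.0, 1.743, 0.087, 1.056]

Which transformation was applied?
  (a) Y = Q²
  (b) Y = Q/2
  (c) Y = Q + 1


Checking option (a) Y = Q²:
  Q = 3.741 -> Y = 13.995 ✓
  Q = -1.149 -> Y = 1.321 ✓
  Q = -3.162 -> Y = 10.0 ✓
All samples match this transformation.

(a) Q²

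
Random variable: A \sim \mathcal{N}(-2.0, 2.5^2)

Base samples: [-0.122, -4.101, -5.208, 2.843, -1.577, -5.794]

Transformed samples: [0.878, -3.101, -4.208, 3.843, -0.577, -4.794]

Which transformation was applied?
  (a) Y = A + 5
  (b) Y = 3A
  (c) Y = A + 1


Checking option (c) Y = A + 1:
  A = -0.122 -> Y = 0.878 ✓
  A = -4.101 -> Y = -3.101 ✓
  A = -5.208 -> Y = -4.208 ✓
All samples match this transformation.

(c) A + 1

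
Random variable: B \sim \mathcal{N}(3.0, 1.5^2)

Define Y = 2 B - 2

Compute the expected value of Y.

For Y = 2B - 2:
E[Y] = 2 * E[B] - 2
E[B] = 3.0 = 3
E[Y] = 2 * 3 - 2 = 4

4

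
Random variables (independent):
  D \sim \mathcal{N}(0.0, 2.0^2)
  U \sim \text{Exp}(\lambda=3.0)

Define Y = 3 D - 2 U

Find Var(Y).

For independent RVs: Var(aX + bY) = a²Var(X) + b²Var(Y)
Var(D) = 4
Var(U) = 0.11111111
Var(Y) = 3²*4 + (-2)²*0.11111111
= 9*4 + 4*0.11111111 = 36.444444

36.444444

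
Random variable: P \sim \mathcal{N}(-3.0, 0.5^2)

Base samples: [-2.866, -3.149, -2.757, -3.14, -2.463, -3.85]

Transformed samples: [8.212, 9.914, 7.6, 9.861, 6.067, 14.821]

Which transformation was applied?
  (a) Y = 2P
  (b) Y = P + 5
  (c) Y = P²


Checking option (c) Y = P²:
  P = -2.866 -> Y = 8.212 ✓
  P = -3.149 -> Y = 9.914 ✓
  P = -2.757 -> Y = 7.6 ✓
All samples match this transformation.

(c) P²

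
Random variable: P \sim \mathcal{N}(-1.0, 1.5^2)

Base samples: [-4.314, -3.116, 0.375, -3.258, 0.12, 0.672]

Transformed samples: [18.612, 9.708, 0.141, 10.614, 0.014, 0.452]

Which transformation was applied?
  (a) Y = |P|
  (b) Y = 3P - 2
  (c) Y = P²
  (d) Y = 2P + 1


Checking option (c) Y = P²:
  P = -4.314 -> Y = 18.612 ✓
  P = -3.116 -> Y = 9.708 ✓
  P = 0.375 -> Y = 0.141 ✓
All samples match this transformation.

(c) P²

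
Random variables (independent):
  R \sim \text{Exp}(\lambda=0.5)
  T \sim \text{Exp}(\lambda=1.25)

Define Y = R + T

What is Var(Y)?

For independent RVs: Var(aX + bY) = a²Var(X) + b²Var(Y)
Var(R) = 4
Var(T) = 0.64
Var(Y) = 1²*4 + 1²*0.64
= 1*4 + 1*0.64 = 4.64

4.64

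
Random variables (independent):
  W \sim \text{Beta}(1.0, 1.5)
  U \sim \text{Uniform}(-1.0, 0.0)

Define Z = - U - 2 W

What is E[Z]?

E[Z] = -2*E[W] - 1*E[U]
E[W] = 0.4
E[U] = -0.5
E[Z] = -2*0.4 - 1*(-0.5) = -0.3

-0.3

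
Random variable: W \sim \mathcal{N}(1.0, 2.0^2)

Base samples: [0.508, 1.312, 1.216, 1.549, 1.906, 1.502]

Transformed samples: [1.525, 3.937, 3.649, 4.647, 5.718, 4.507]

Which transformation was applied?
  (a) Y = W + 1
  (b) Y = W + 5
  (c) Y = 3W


Checking option (c) Y = 3W:
  W = 0.508 -> Y = 1.525 ✓
  W = 1.312 -> Y = 3.937 ✓
  W = 1.216 -> Y = 3.649 ✓
All samples match this transformation.

(c) 3W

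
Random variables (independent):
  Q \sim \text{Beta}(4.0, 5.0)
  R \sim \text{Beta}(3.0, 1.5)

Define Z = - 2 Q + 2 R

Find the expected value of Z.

E[Z] = -2*E[Q] + 2*E[R]
E[Q] = 0.44444444
E[R] = 0.66666667
E[Z] = -2*0.44444444 + 2*0.66666667 = 0.44444444

0.44444444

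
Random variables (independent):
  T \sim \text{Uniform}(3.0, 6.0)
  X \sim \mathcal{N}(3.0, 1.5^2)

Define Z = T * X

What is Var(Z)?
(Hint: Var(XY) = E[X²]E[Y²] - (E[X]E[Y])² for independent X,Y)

Var(XY) = E[X²]E[Y²] - (E[X]E[Y])²
E[T] = 4.5, Var(T) = 0.75
E[X] = 3, Var(X) = 2.25
E[T²] = 0.75 + 4.5² = 21
E[X²] = 2.25 + 3² = 11.25
Var(Z) = 21*11.25 - (4.5*3)²
= 236.25 - 182.25 = 54

54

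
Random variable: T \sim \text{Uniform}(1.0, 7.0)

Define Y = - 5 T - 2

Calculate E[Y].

For Y = -5T - 2:
E[Y] = -5 * E[T] - 2
E[T] = (1 + 7)/2 = 4
E[Y] = -5 * 4 - 2 = -22

-22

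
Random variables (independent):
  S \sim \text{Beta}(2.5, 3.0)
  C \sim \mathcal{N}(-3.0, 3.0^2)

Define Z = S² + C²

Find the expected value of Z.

E[Z] = E[S²] + E[C²]
E[S²] = Var(S) + E[S]² = 0.038143675 + 0.20661157 = 0.24475524
E[C²] = Var(C) + E[C]² = 9 + 9 = 18
E[Z] = 0.24475524 + 18 = 18.244755

18.244755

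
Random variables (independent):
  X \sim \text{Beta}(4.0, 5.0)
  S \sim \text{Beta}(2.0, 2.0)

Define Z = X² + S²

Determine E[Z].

E[Z] = E[X²] + E[S²]
E[X²] = Var(X) + E[X]² = 0.024691358 + 0.19753086 = 0.22222222
E[S²] = Var(S) + E[S]² = 0.05 + 0.25 = 0.3
E[Z] = 0.22222222 + 0.3 = 0.52222222

0.52222222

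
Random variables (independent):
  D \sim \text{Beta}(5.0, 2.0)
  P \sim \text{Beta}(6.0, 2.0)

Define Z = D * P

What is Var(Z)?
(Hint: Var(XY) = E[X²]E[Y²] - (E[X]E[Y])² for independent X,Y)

Var(XY) = E[X²]E[Y²] - (E[X]E[Y])²
E[D] = 0.71428571, Var(D) = 0.025510204
E[P] = 0.75, Var(P) = 0.020833333
E[D²] = 0.025510204 + 0.71428571² = 0.53571429
E[P²] = 0.020833333 + 0.75² = 0.58333333
Var(Z) = 0.53571429*0.58333333 - (0.71428571*0.75)²
= 0.3125 - 0.2869898 = 0.025510204

0.025510204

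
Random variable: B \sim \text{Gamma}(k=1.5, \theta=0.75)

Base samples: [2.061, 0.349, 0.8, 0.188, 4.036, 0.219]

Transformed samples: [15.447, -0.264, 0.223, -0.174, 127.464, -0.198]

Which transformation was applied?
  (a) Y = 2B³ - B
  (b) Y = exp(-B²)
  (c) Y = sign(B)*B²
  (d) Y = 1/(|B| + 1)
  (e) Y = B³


Checking option (a) Y = 2B³ - B:
  B = 2.061 -> Y = 15.447 ✓
  B = 0.349 -> Y = -0.264 ✓
  B = 0.8 -> Y = 0.223 ✓
All samples match this transformation.

(a) 2B³ - B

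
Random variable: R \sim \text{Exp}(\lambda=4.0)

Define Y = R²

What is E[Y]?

Using E[X²] = Var(X) + (E[X])²:
E[R] = 0.25
Var(R) = 1/4.0^2 = 0.0625
E[R²] = 0.0625 + 0.25² = 0.0625 + 0.0625 = 0.125

0.125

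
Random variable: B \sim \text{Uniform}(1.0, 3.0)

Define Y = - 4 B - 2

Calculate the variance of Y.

For Y = aB + b: Var(Y) = a² * Var(B)
Var(B) = (3 - 1)^2/12 = 0.33333333
Var(Y) = (-4)² * 0.33333333 = 16 * 0.33333333 = 5.3333333

5.3333333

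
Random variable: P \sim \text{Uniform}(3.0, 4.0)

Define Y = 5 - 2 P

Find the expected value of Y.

For Y = -2P + 5:
E[Y] = -2 * E[P] + 5
E[P] = (3 + 4)/2 = 3.5
E[Y] = -2 * 3.5 + 5 = -2

-2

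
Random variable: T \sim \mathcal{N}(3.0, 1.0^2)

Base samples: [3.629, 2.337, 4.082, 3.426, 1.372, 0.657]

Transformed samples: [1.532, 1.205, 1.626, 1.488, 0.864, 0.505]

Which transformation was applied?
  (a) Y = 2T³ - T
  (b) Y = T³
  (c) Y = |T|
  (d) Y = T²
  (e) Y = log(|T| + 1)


Checking option (e) Y = log(|T| + 1):
  T = 3.629 -> Y = 1.532 ✓
  T = 2.337 -> Y = 1.205 ✓
  T = 4.082 -> Y = 1.626 ✓
All samples match this transformation.

(e) log(|T| + 1)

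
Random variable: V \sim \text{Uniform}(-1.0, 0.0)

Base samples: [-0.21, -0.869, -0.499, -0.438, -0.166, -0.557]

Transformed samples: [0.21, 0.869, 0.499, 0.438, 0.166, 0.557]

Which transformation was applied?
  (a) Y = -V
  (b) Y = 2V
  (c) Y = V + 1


Checking option (a) Y = -V:
  V = -0.21 -> Y = 0.21 ✓
  V = -0.869 -> Y = 0.869 ✓
  V = -0.499 -> Y = 0.499 ✓
All samples match this transformation.

(a) -V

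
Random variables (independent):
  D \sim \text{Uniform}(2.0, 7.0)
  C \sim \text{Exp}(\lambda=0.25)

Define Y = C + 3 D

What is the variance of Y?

For independent RVs: Var(aX + bY) = a²Var(X) + b²Var(Y)
Var(D) = 2.0833333
Var(C) = 16
Var(Y) = 3²*2.0833333 + 1²*16
= 9*2.0833333 + 1*16 = 34.75

34.75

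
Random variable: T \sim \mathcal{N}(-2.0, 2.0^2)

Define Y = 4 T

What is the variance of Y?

For Y = aT + b: Var(Y) = a² * Var(T)
Var(T) = 2.0^2 = 4
Var(Y) = 4² * 4 = 16 * 4 = 64

64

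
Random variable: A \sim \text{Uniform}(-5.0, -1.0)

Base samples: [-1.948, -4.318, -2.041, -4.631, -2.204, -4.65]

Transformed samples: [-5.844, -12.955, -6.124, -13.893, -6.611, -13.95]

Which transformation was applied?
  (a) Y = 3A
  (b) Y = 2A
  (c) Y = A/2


Checking option (a) Y = 3A:
  A = -1.948 -> Y = -5.844 ✓
  A = -4.318 -> Y = -12.955 ✓
  A = -2.041 -> Y = -6.124 ✓
All samples match this transformation.

(a) 3A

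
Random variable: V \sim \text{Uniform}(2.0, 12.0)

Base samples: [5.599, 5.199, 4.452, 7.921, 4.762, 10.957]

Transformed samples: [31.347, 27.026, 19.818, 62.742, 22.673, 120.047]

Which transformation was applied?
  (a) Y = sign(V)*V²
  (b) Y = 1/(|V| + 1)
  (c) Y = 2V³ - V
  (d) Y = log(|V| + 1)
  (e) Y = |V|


Checking option (a) Y = sign(V)*V²:
  V = 5.599 -> Y = 31.347 ✓
  V = 5.199 -> Y = 27.026 ✓
  V = 4.452 -> Y = 19.818 ✓
All samples match this transformation.

(a) sign(V)*V²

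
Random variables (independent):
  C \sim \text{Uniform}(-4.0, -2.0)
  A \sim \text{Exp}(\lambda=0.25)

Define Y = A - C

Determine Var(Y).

For independent RVs: Var(aX + bY) = a²Var(X) + b²Var(Y)
Var(C) = 0.33333333
Var(A) = 16
Var(Y) = (-1)²*0.33333333 + 1²*16
= 1*0.33333333 + 1*16 = 16.333333

16.333333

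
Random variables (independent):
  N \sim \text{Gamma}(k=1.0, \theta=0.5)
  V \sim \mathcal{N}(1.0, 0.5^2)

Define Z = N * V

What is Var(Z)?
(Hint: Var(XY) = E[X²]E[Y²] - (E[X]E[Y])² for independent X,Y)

Var(XY) = E[X²]E[Y²] - (E[X]E[Y])²
E[N] = 0.5, Var(N) = 0.25
E[V] = 1, Var(V) = 0.25
E[N²] = 0.25 + 0.5² = 0.5
E[V²] = 0.25 + 1² = 1.25
Var(Z) = 0.5*1.25 - (0.5*1)²
= 0.625 - 0.25 = 0.375

0.375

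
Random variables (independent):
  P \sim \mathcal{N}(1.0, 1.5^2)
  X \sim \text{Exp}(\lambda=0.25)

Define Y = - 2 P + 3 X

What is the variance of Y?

For independent RVs: Var(aX + bY) = a²Var(X) + b²Var(Y)
Var(P) = 2.25
Var(X) = 16
Var(Y) = (-2)²*2.25 + 3²*16
= 4*2.25 + 9*16 = 153

153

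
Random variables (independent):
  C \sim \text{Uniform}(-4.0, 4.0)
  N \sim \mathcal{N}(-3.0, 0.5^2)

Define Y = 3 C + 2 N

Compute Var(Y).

For independent RVs: Var(aX + bY) = a²Var(X) + b²Var(Y)
Var(C) = 5.3333333
Var(N) = 0.25
Var(Y) = 3²*5.3333333 + 2²*0.25
= 9*5.3333333 + 4*0.25 = 49

49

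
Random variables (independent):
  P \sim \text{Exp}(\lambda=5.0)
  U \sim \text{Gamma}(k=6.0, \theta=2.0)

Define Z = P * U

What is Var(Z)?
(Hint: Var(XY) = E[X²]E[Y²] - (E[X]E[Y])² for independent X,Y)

Var(XY) = E[X²]E[Y²] - (E[X]E[Y])²
E[P] = 0.2, Var(P) = 0.04
E[U] = 12, Var(U) = 24
E[P²] = 0.04 + 0.2² = 0.08
E[U²] = 24 + 12² = 168
Var(Z) = 0.08*168 - (0.2*12)²
= 13.44 - 5.76 = 7.68

7.68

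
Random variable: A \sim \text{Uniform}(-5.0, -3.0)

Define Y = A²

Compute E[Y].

E[A²] = Var(A) + (E[A])² = 0.33333333 + 16 = 16.333333

16.333333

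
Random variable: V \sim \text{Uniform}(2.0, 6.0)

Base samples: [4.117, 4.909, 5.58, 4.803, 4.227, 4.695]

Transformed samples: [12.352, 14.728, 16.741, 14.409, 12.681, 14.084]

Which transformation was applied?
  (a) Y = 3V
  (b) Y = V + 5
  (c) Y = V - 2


Checking option (a) Y = 3V:
  V = 4.117 -> Y = 12.352 ✓
  V = 4.909 -> Y = 14.728 ✓
  V = 5.58 -> Y = 16.741 ✓
All samples match this transformation.

(a) 3V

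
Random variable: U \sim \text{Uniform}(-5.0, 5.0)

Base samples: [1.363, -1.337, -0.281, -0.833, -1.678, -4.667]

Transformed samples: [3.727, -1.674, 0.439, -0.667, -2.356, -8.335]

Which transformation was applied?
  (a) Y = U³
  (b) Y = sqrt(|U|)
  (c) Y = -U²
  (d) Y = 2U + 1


Checking option (d) Y = 2U + 1:
  U = 1.363 -> Y = 3.727 ✓
  U = -1.337 -> Y = -1.674 ✓
  U = -0.281 -> Y = 0.439 ✓
All samples match this transformation.

(d) 2U + 1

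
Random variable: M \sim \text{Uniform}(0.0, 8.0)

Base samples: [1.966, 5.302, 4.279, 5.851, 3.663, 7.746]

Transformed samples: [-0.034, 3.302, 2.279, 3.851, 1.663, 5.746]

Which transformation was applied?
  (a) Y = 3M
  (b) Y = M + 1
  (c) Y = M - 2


Checking option (c) Y = M - 2:
  M = 1.966 -> Y = -0.034 ✓
  M = 5.302 -> Y = 3.302 ✓
  M = 4.279 -> Y = 2.279 ✓
All samples match this transformation.

(c) M - 2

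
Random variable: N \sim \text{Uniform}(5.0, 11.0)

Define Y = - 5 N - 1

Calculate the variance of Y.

For Y = aN + b: Var(Y) = a² * Var(N)
Var(N) = (11 - 5)^2/12 = 3
Var(Y) = (-5)² * 3 = 25 * 3 = 75

75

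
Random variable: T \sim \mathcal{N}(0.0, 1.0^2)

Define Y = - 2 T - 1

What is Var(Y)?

For Y = aT + b: Var(Y) = a² * Var(T)
Var(T) = 1.0^2 = 1
Var(Y) = (-2)² * 1 = 4 * 1 = 4

4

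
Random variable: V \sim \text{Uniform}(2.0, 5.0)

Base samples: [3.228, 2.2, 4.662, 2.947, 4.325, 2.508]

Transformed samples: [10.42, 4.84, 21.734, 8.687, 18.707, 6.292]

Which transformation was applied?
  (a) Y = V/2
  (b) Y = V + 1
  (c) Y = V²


Checking option (c) Y = V²:
  V = 3.228 -> Y = 10.42 ✓
  V = 2.2 -> Y = 4.84 ✓
  V = 4.662 -> Y = 21.734 ✓
All samples match this transformation.

(c) V²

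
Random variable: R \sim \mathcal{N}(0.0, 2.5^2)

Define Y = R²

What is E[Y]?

Using E[X²] = Var(X) + (E[X])²:
E[R] = 0
Var(R) = 2.5^2 = 6.25
E[R²] = 6.25 + 0² = 6.25 + 0 = 6.25

6.25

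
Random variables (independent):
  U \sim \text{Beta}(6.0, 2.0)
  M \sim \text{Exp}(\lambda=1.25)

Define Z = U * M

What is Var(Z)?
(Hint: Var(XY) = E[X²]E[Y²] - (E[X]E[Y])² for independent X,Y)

Var(XY) = E[X²]E[Y²] - (E[X]E[Y])²
E[U] = 0.75, Var(U) = 0.020833333
E[M] = 0.8, Var(M) = 0.64
E[U²] = 0.020833333 + 0.75² = 0.58333333
E[M²] = 0.64 + 0.8² = 1.28
Var(Z) = 0.58333333*1.28 - (0.75*0.8)²
= 0.74666667 - 0.36 = 0.38666667

0.38666667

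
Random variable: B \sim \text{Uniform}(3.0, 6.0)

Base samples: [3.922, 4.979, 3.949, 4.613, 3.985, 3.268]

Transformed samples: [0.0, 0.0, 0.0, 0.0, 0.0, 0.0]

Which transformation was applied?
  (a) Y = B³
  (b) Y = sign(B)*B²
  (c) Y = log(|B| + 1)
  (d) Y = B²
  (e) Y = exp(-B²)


Checking option (e) Y = exp(-B²):
  B = 3.922 -> Y = 0.0 ✓
  B = 4.979 -> Y = 0.0 ✓
  B = 3.949 -> Y = 0.0 ✓
All samples match this transformation.

(e) exp(-B²)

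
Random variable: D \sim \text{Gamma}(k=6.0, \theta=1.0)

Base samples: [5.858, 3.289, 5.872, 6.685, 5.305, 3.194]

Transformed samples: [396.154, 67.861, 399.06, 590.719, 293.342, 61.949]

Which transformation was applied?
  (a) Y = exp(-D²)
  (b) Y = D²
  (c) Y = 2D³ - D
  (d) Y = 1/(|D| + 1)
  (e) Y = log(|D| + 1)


Checking option (c) Y = 2D³ - D:
  D = 5.858 -> Y = 396.154 ✓
  D = 3.289 -> Y = 67.861 ✓
  D = 5.872 -> Y = 399.06 ✓
All samples match this transformation.

(c) 2D³ - D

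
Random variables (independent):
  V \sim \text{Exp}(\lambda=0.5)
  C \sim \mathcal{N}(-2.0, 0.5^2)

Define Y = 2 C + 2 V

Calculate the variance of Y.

For independent RVs: Var(aX + bY) = a²Var(X) + b²Var(Y)
Var(V) = 4
Var(C) = 0.25
Var(Y) = 2²*4 + 2²*0.25
= 4*4 + 4*0.25 = 17

17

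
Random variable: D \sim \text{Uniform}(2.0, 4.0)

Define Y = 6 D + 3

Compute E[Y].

For Y = 6D + 3:
E[Y] = 6 * E[D] + 3
E[D] = (2 + 4)/2 = 3
E[Y] = 6 * 3 + 3 = 21

21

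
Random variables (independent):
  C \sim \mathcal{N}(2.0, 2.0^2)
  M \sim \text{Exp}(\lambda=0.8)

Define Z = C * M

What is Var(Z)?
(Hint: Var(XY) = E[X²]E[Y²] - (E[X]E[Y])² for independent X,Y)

Var(XY) = E[X²]E[Y²] - (E[X]E[Y])²
E[C] = 2, Var(C) = 4
E[M] = 1.25, Var(M) = 1.5625
E[C²] = 4 + 2² = 8
E[M²] = 1.5625 + 1.25² = 3.125
Var(Z) = 8*3.125 - (2*1.25)²
= 25 - 6.25 = 18.75

18.75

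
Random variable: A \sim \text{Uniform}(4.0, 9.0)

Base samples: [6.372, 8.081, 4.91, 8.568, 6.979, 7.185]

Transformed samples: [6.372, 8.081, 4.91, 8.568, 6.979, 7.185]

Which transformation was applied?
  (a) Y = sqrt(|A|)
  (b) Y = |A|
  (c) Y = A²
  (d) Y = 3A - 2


Checking option (b) Y = |A|:
  A = 6.372 -> Y = 6.372 ✓
  A = 8.081 -> Y = 8.081 ✓
  A = 4.91 -> Y = 4.91 ✓
All samples match this transformation.

(b) |A|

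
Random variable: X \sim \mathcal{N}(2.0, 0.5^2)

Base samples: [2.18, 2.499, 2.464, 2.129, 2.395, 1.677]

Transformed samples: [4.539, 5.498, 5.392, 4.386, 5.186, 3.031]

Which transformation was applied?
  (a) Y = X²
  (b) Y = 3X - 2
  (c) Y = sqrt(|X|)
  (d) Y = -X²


Checking option (b) Y = 3X - 2:
  X = 2.18 -> Y = 4.539 ✓
  X = 2.499 -> Y = 5.498 ✓
  X = 2.464 -> Y = 5.392 ✓
All samples match this transformation.

(b) 3X - 2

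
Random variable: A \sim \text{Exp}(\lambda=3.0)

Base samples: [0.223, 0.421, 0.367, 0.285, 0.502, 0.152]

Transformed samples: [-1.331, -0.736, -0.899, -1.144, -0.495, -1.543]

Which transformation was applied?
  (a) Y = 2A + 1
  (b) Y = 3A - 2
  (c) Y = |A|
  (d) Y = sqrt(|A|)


Checking option (b) Y = 3A - 2:
  A = 0.223 -> Y = -1.331 ✓
  A = 0.421 -> Y = -0.736 ✓
  A = 0.367 -> Y = -0.899 ✓
All samples match this transformation.

(b) 3A - 2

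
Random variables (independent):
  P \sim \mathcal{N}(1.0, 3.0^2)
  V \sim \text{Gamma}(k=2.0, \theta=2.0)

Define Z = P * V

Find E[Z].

For independent RVs: E[XY] = E[X]*E[Y]
E[P] = 1
E[V] = 4
E[Z] = 1 * 4 = 4

4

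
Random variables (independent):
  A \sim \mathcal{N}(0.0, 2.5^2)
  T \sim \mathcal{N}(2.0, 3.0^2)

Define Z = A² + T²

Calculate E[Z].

E[Z] = E[A²] + E[T²]
E[A²] = Var(A) + E[A]² = 6.25 + 0 = 6.25
E[T²] = Var(T) + E[T]² = 9 + 4 = 13
E[Z] = 6.25 + 13 = 19.25

19.25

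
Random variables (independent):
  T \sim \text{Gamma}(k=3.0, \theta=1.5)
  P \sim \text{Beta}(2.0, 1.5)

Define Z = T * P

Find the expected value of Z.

For independent RVs: E[XY] = E[X]*E[Y]
E[T] = 4.5
E[P] = 0.57142857
E[Z] = 4.5 * 0.57142857 = 2.5714286

2.5714286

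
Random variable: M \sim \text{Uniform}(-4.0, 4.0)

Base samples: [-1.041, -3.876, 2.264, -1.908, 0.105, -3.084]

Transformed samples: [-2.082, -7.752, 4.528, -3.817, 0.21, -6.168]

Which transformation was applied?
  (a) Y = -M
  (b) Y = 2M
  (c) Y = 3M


Checking option (b) Y = 2M:
  M = -1.041 -> Y = -2.082 ✓
  M = -3.876 -> Y = -7.752 ✓
  M = 2.264 -> Y = 4.528 ✓
All samples match this transformation.

(b) 2M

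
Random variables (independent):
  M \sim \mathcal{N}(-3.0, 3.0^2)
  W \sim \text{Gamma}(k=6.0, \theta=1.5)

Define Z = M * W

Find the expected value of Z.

For independent RVs: E[XY] = E[X]*E[Y]
E[M] = -3
E[W] = 9
E[Z] = -3 * 9 = -27

-27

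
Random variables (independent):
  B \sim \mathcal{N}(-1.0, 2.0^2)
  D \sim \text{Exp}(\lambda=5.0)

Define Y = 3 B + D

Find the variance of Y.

For independent RVs: Var(aX + bY) = a²Var(X) + b²Var(Y)
Var(B) = 4
Var(D) = 0.04
Var(Y) = 3²*4 + 1²*0.04
= 9*4 + 1*0.04 = 36.04

36.04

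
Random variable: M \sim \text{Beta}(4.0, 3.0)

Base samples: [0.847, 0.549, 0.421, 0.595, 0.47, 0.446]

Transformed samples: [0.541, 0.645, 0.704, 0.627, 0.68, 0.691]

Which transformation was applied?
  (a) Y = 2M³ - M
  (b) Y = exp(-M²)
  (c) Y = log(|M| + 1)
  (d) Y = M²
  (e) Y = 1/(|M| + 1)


Checking option (e) Y = 1/(|M| + 1):
  M = 0.847 -> Y = 0.541 ✓
  M = 0.549 -> Y = 0.645 ✓
  M = 0.421 -> Y = 0.704 ✓
All samples match this transformation.

(e) 1/(|M| + 1)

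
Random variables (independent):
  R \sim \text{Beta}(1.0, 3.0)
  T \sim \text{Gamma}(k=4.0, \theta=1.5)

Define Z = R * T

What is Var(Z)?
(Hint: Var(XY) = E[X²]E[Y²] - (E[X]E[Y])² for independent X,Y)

Var(XY) = E[X²]E[Y²] - (E[X]E[Y])²
E[R] = 0.25, Var(R) = 0.0375
E[T] = 6, Var(T) = 9
E[R²] = 0.0375 + 0.25² = 0.1
E[T²] = 9 + 6² = 45
Var(Z) = 0.1*45 - (0.25*6)²
= 4.5 - 2.25 = 2.25

2.25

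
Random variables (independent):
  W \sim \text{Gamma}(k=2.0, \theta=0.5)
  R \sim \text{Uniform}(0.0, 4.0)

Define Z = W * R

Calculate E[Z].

For independent RVs: E[XY] = E[X]*E[Y]
E[W] = 1
E[R] = 2
E[Z] = 1 * 2 = 2

2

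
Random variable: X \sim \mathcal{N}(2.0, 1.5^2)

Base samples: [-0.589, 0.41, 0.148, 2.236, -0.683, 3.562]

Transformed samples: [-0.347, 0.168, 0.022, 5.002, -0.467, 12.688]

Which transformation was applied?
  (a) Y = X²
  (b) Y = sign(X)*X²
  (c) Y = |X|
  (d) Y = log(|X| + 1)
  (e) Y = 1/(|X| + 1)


Checking option (b) Y = sign(X)*X²:
  X = -0.589 -> Y = -0.347 ✓
  X = 0.41 -> Y = 0.168 ✓
  X = 0.148 -> Y = 0.022 ✓
All samples match this transformation.

(b) sign(X)*X²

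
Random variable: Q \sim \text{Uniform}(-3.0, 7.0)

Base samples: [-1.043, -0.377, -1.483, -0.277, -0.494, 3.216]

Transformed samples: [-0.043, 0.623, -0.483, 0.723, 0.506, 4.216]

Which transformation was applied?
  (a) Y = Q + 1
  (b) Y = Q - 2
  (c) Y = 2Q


Checking option (a) Y = Q + 1:
  Q = -1.043 -> Y = -0.043 ✓
  Q = -0.377 -> Y = 0.623 ✓
  Q = -1.483 -> Y = -0.483 ✓
All samples match this transformation.

(a) Q + 1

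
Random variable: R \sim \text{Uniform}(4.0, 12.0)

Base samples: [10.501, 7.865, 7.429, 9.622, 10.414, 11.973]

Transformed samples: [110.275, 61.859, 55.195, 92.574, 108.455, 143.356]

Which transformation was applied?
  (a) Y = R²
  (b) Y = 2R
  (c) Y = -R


Checking option (a) Y = R²:
  R = 10.501 -> Y = 110.275 ✓
  R = 7.865 -> Y = 61.859 ✓
  R = 7.429 -> Y = 55.195 ✓
All samples match this transformation.

(a) R²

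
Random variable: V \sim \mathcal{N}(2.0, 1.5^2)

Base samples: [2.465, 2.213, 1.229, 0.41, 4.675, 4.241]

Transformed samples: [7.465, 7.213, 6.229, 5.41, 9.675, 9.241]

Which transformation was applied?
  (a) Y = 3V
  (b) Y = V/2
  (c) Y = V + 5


Checking option (c) Y = V + 5:
  V = 2.465 -> Y = 7.465 ✓
  V = 2.213 -> Y = 7.213 ✓
  V = 1.229 -> Y = 6.229 ✓
All samples match this transformation.

(c) V + 5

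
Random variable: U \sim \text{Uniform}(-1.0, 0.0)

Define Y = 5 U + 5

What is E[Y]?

For Y = 5U + 5:
E[Y] = 5 * E[U] + 5
E[U] = (-1 + 0)/2 = -0.5
E[Y] = 5 * (-0.5) + 5 = 2.5

2.5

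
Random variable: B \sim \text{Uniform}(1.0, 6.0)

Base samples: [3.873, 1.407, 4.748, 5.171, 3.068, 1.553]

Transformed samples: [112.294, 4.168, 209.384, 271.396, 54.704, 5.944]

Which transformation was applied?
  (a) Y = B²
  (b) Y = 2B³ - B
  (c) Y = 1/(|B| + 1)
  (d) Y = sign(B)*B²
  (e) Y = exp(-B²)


Checking option (b) Y = 2B³ - B:
  B = 3.873 -> Y = 112.294 ✓
  B = 1.407 -> Y = 4.168 ✓
  B = 4.748 -> Y = 209.384 ✓
All samples match this transformation.

(b) 2B³ - B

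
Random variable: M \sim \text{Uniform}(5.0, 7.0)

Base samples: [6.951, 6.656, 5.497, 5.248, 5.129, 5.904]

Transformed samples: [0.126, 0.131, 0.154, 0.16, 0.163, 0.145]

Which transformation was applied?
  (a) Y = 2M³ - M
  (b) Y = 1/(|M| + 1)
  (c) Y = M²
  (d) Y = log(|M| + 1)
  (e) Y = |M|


Checking option (b) Y = 1/(|M| + 1):
  M = 6.951 -> Y = 0.126 ✓
  M = 6.656 -> Y = 0.131 ✓
  M = 5.497 -> Y = 0.154 ✓
All samples match this transformation.

(b) 1/(|M| + 1)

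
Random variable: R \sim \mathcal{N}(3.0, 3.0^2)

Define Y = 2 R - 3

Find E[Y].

For Y = 2R - 3:
E[Y] = 2 * E[R] - 3
E[R] = 3.0 = 3
E[Y] = 2 * 3 - 3 = 3

3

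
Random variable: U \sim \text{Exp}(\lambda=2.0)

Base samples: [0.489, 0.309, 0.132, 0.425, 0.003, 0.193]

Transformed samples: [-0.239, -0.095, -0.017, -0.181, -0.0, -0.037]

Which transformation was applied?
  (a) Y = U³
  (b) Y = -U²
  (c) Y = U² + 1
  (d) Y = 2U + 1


Checking option (b) Y = -U²:
  U = 0.489 -> Y = -0.239 ✓
  U = 0.309 -> Y = -0.095 ✓
  U = 0.132 -> Y = -0.017 ✓
All samples match this transformation.

(b) -U²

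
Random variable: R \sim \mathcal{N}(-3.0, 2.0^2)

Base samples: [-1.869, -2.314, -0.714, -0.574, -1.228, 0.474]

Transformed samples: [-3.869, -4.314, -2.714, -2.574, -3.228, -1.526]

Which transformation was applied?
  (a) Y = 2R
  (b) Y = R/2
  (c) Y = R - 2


Checking option (c) Y = R - 2:
  R = -1.869 -> Y = -3.869 ✓
  R = -2.314 -> Y = -4.314 ✓
  R = -0.714 -> Y = -2.714 ✓
All samples match this transformation.

(c) R - 2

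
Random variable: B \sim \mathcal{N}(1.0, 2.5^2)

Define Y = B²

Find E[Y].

Using E[X²] = Var(X) + (E[X])²:
E[B] = 1
Var(B) = 2.5^2 = 6.25
E[B²] = 6.25 + 1² = 6.25 + 1 = 7.25

7.25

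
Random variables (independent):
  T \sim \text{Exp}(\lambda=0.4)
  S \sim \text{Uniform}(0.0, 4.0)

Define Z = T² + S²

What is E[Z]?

E[Z] = E[T²] + E[S²]
E[T²] = Var(T) + E[T]² = 6.25 + 6.25 = 12.5
E[S²] = Var(S) + E[S]² = 1.3333333 + 4 = 5.3333333
E[Z] = 12.5 + 5.3333333 = 17.833333

17.833333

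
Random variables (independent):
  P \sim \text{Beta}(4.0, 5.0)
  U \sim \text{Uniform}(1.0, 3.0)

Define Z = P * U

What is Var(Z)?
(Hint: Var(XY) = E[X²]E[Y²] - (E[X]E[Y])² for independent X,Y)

Var(XY) = E[X²]E[Y²] - (E[X]E[Y])²
E[P] = 0.44444444, Var(P) = 0.024691358
E[U] = 2, Var(U) = 0.33333333
E[P²] = 0.024691358 + 0.44444444² = 0.22222222
E[U²] = 0.33333333 + 2² = 4.3333333
Var(Z) = 0.22222222*4.3333333 - (0.44444444*2)²
= 0.96296296 - 0.79012346 = 0.17283951

0.17283951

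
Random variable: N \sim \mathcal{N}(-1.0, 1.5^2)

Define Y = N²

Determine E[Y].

Using E[X²] = Var(X) + (E[X])²:
E[N] = -1
Var(N) = 1.5^2 = 2.25
E[N²] = 2.25 + (-1)² = 2.25 + 1 = 3.25

3.25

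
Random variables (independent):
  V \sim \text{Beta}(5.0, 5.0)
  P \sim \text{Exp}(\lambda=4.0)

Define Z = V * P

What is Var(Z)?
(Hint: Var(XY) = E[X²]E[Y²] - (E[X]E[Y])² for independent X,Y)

Var(XY) = E[X²]E[Y²] - (E[X]E[Y])²
E[V] = 0.5, Var(V) = 0.022727273
E[P] = 0.25, Var(P) = 0.0625
E[V²] = 0.022727273 + 0.5² = 0.27272727
E[P²] = 0.0625 + 0.25² = 0.125
Var(Z) = 0.27272727*0.125 - (0.5*0.25)²
= 0.034090909 - 0.015625 = 0.018465909

0.018465909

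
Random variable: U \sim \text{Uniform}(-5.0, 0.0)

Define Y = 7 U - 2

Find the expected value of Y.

For Y = 7U - 2:
E[Y] = 7 * E[U] - 2
E[U] = (-5 + 0)/2 = -2.5
E[Y] = 7 * (-2.5) - 2 = -19.5

-19.5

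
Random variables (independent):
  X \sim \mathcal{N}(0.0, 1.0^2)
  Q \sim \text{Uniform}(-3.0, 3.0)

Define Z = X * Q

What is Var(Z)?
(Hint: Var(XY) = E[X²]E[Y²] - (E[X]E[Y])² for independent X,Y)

Var(XY) = E[X²]E[Y²] - (E[X]E[Y])²
E[X] = 0, Var(X) = 1
E[Q] = 0, Var(Q) = 3
E[X²] = 1 + 0² = 1
E[Q²] = 3 + 0² = 3
Var(Z) = 1*3 - (0*0)²
= 3 - 0 = 3

3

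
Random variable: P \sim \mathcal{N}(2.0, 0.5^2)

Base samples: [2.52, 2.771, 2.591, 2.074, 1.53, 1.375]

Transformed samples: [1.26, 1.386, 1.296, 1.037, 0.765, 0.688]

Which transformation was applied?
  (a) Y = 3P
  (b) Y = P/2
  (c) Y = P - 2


Checking option (b) Y = P/2:
  P = 2.52 -> Y = 1.26 ✓
  P = 2.771 -> Y = 1.386 ✓
  P = 2.591 -> Y = 1.296 ✓
All samples match this transformation.

(b) P/2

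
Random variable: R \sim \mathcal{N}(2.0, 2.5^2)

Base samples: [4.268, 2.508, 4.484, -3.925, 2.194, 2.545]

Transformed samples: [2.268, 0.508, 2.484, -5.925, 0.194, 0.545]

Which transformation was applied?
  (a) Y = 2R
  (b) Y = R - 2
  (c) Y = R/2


Checking option (b) Y = R - 2:
  R = 4.268 -> Y = 2.268 ✓
  R = 2.508 -> Y = 0.508 ✓
  R = 4.484 -> Y = 2.484 ✓
All samples match this transformation.

(b) R - 2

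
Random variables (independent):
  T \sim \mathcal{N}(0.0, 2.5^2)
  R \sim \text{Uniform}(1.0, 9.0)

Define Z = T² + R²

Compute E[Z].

E[Z] = E[T²] + E[R²]
E[T²] = Var(T) + E[T]² = 6.25 + 0 = 6.25
E[R²] = Var(R) + E[R]² = 5.3333333 + 25 = 30.333333
E[Z] = 6.25 + 30.333333 = 36.583333

36.583333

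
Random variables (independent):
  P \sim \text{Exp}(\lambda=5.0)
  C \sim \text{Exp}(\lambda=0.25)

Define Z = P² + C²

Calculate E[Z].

E[Z] = E[P²] + E[C²]
E[P²] = Var(P) + E[P]² = 0.04 + 0.04 = 0.08
E[C²] = Var(C) + E[C]² = 16 + 16 = 32
E[Z] = 0.08 + 32 = 32.08

32.08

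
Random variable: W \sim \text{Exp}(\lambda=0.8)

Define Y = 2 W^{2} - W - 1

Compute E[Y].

E[Y] = 2*E[W²] - 1*E[W] - 1
E[W] = 1.25
E[W²] = Var(W) + (E[W])² = 1.5625 + 1.5625 = 3.125
E[Y] = 2*3.125 - 1*1.25 - 1 = 4

4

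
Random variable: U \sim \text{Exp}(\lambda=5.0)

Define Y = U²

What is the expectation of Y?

Using E[X²] = Var(X) + (E[X])²:
E[U] = 0.2
Var(U) = 1/5.0^2 = 0.04
E[U²] = 0.04 + 0.2² = 0.04 + 0.04 = 0.08

0.08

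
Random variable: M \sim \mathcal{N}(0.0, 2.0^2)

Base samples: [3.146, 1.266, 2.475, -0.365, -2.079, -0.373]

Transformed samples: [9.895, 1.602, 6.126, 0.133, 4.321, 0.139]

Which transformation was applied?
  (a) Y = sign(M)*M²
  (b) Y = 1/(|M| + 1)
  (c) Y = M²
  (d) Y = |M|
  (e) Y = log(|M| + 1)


Checking option (c) Y = M²:
  M = 3.146 -> Y = 9.895 ✓
  M = 1.266 -> Y = 1.602 ✓
  M = 2.475 -> Y = 6.126 ✓
All samples match this transformation.

(c) M²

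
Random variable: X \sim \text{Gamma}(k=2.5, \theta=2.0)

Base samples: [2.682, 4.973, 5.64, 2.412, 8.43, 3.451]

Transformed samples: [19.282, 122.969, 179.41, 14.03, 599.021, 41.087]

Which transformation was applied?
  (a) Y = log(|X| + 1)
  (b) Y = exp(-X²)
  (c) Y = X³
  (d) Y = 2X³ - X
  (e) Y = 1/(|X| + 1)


Checking option (c) Y = X³:
  X = 2.682 -> Y = 19.282 ✓
  X = 4.973 -> Y = 122.969 ✓
  X = 5.64 -> Y = 179.41 ✓
All samples match this transformation.

(c) X³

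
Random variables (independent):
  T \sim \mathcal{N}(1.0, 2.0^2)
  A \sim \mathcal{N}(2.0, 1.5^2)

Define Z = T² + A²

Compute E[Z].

E[Z] = E[T²] + E[A²]
E[T²] = Var(T) + E[T]² = 4 + 1 = 5
E[A²] = Var(A) + E[A]² = 2.25 + 4 = 6.25
E[Z] = 5 + 6.25 = 11.25

11.25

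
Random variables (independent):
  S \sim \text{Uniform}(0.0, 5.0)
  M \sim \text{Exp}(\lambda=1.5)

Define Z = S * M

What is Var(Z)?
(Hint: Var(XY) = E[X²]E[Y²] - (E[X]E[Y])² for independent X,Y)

Var(XY) = E[X²]E[Y²] - (E[X]E[Y])²
E[S] = 2.5, Var(S) = 2.0833333
E[M] = 0.66666667, Var(M) = 0.44444444
E[S²] = 2.0833333 + 2.5² = 8.3333333
E[M²] = 0.44444444 + 0.66666667² = 0.88888889
Var(Z) = 8.3333333*0.88888889 - (2.5*0.66666667)²
= 7.4074074 - 2.7777778 = 4.6296296

4.6296296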